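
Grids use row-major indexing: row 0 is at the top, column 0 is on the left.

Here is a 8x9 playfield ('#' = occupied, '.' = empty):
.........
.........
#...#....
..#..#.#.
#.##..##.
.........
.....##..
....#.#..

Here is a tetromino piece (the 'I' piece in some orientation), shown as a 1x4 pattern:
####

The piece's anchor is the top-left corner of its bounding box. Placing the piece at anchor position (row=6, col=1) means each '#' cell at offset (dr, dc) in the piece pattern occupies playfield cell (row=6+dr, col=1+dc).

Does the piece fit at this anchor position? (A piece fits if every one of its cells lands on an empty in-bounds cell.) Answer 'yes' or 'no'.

Check each piece cell at anchor (6, 1):
  offset (0,0) -> (6,1): empty -> OK
  offset (0,1) -> (6,2): empty -> OK
  offset (0,2) -> (6,3): empty -> OK
  offset (0,3) -> (6,4): empty -> OK
All cells valid: yes

Answer: yes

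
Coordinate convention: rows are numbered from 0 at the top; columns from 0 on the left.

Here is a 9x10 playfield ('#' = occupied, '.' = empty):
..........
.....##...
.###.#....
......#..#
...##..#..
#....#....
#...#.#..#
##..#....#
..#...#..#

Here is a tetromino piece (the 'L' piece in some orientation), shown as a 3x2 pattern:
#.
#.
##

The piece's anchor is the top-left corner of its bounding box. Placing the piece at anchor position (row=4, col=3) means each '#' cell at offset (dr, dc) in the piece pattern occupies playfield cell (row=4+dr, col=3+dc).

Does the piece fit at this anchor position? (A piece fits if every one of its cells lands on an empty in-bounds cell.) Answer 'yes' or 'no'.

Answer: no

Derivation:
Check each piece cell at anchor (4, 3):
  offset (0,0) -> (4,3): occupied ('#') -> FAIL
  offset (1,0) -> (5,3): empty -> OK
  offset (2,0) -> (6,3): empty -> OK
  offset (2,1) -> (6,4): occupied ('#') -> FAIL
All cells valid: no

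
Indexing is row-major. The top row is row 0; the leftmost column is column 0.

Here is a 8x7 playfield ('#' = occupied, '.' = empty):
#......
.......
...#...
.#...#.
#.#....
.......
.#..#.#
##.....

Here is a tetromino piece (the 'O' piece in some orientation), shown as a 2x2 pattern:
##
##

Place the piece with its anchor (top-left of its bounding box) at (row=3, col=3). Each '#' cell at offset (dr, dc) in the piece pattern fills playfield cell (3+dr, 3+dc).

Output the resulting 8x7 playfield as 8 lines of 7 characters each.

Answer: #......
.......
...#...
.#.###.
#.###..
.......
.#..#.#
##.....

Derivation:
Fill (3+0,3+0) = (3,3)
Fill (3+0,3+1) = (3,4)
Fill (3+1,3+0) = (4,3)
Fill (3+1,3+1) = (4,4)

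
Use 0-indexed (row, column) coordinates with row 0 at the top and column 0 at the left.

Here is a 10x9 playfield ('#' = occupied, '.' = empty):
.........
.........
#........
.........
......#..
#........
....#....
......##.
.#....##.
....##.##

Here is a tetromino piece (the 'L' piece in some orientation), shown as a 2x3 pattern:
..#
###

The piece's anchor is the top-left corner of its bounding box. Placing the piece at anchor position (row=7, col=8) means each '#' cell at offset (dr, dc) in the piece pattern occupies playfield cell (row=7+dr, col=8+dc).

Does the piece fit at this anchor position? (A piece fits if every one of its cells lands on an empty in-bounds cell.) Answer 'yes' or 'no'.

Check each piece cell at anchor (7, 8):
  offset (0,2) -> (7,10): out of bounds -> FAIL
  offset (1,0) -> (8,8): empty -> OK
  offset (1,1) -> (8,9): out of bounds -> FAIL
  offset (1,2) -> (8,10): out of bounds -> FAIL
All cells valid: no

Answer: no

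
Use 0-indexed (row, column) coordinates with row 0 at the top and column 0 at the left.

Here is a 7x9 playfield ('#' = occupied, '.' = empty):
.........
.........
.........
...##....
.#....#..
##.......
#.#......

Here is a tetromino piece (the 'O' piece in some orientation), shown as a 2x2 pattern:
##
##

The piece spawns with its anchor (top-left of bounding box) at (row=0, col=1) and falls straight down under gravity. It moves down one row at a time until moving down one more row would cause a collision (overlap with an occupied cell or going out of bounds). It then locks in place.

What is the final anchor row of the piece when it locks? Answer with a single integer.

Spawn at (row=0, col=1). Try each row:
  row 0: fits
  row 1: fits
  row 2: fits
  row 3: blocked -> lock at row 2

Answer: 2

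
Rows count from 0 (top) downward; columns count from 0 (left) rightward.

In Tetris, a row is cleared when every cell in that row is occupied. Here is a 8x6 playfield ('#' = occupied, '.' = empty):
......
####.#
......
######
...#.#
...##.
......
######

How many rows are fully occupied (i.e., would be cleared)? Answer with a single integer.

Answer: 2

Derivation:
Check each row:
  row 0: 6 empty cells -> not full
  row 1: 1 empty cell -> not full
  row 2: 6 empty cells -> not full
  row 3: 0 empty cells -> FULL (clear)
  row 4: 4 empty cells -> not full
  row 5: 4 empty cells -> not full
  row 6: 6 empty cells -> not full
  row 7: 0 empty cells -> FULL (clear)
Total rows cleared: 2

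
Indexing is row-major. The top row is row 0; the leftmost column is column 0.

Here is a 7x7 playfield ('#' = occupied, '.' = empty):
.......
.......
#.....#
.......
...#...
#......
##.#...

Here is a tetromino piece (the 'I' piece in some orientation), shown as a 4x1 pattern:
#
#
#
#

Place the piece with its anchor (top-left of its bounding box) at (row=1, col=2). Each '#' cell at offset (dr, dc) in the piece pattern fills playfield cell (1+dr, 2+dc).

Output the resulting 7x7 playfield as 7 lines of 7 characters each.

Answer: .......
..#....
#.#...#
..#....
..##...
#......
##.#...

Derivation:
Fill (1+0,2+0) = (1,2)
Fill (1+1,2+0) = (2,2)
Fill (1+2,2+0) = (3,2)
Fill (1+3,2+0) = (4,2)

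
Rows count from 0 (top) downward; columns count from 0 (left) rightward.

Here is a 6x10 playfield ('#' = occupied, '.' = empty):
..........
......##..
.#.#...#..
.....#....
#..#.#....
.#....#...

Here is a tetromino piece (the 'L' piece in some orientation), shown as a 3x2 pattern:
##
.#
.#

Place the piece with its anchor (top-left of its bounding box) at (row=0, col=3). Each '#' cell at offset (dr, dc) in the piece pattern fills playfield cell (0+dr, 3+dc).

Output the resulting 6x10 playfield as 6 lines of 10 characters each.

Fill (0+0,3+0) = (0,3)
Fill (0+0,3+1) = (0,4)
Fill (0+1,3+1) = (1,4)
Fill (0+2,3+1) = (2,4)

Answer: ...##.....
....#.##..
.#.##..#..
.....#....
#..#.#....
.#....#...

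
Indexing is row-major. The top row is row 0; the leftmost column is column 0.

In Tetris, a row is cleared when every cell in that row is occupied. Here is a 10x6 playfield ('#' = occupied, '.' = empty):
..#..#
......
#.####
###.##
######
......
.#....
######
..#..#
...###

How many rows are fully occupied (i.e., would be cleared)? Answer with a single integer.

Check each row:
  row 0: 4 empty cells -> not full
  row 1: 6 empty cells -> not full
  row 2: 1 empty cell -> not full
  row 3: 1 empty cell -> not full
  row 4: 0 empty cells -> FULL (clear)
  row 5: 6 empty cells -> not full
  row 6: 5 empty cells -> not full
  row 7: 0 empty cells -> FULL (clear)
  row 8: 4 empty cells -> not full
  row 9: 3 empty cells -> not full
Total rows cleared: 2

Answer: 2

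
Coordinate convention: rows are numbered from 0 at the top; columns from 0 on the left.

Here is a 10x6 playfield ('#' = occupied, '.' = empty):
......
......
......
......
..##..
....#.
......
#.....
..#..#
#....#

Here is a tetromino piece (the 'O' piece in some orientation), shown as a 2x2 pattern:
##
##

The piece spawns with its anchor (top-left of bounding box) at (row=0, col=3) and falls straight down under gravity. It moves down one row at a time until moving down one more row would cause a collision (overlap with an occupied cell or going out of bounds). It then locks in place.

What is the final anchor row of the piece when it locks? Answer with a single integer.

Spawn at (row=0, col=3). Try each row:
  row 0: fits
  row 1: fits
  row 2: fits
  row 3: blocked -> lock at row 2

Answer: 2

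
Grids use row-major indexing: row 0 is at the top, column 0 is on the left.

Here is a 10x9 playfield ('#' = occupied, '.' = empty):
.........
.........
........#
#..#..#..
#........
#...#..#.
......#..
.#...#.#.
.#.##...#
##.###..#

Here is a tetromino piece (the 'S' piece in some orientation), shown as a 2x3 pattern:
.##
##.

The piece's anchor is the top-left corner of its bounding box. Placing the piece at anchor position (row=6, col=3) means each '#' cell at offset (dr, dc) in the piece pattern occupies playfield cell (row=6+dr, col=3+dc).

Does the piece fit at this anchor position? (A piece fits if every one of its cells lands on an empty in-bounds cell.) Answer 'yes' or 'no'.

Check each piece cell at anchor (6, 3):
  offset (0,1) -> (6,4): empty -> OK
  offset (0,2) -> (6,5): empty -> OK
  offset (1,0) -> (7,3): empty -> OK
  offset (1,1) -> (7,4): empty -> OK
All cells valid: yes

Answer: yes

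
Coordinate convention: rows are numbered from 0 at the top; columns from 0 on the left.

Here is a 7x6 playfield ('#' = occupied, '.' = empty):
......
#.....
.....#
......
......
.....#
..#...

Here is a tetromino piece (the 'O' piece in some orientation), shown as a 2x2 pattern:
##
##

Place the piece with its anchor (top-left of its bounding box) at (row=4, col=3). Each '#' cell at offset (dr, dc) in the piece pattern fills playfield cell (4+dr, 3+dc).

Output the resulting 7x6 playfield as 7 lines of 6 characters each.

Fill (4+0,3+0) = (4,3)
Fill (4+0,3+1) = (4,4)
Fill (4+1,3+0) = (5,3)
Fill (4+1,3+1) = (5,4)

Answer: ......
#.....
.....#
......
...##.
...###
..#...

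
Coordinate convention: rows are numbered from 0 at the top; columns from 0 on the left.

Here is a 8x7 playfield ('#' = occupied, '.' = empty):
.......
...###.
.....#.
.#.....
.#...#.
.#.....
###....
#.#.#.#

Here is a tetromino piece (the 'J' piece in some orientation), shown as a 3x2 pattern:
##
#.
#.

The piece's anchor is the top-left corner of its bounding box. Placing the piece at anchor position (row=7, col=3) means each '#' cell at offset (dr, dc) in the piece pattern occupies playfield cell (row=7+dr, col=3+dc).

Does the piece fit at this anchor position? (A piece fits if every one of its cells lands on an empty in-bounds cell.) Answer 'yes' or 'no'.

Check each piece cell at anchor (7, 3):
  offset (0,0) -> (7,3): empty -> OK
  offset (0,1) -> (7,4): occupied ('#') -> FAIL
  offset (1,0) -> (8,3): out of bounds -> FAIL
  offset (2,0) -> (9,3): out of bounds -> FAIL
All cells valid: no

Answer: no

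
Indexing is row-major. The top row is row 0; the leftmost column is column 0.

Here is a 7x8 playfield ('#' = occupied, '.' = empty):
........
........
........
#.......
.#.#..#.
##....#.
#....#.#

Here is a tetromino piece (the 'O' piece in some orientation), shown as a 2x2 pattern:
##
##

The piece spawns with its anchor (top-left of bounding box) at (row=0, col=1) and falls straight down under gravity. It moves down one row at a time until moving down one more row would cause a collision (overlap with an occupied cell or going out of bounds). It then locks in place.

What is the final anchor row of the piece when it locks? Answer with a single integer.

Answer: 2

Derivation:
Spawn at (row=0, col=1). Try each row:
  row 0: fits
  row 1: fits
  row 2: fits
  row 3: blocked -> lock at row 2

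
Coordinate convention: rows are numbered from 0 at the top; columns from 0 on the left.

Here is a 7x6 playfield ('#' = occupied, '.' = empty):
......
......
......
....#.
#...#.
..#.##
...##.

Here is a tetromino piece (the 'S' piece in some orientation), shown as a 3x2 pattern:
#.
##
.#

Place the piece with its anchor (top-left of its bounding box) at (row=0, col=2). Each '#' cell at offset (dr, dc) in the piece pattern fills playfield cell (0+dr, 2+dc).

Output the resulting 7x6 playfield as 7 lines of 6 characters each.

Fill (0+0,2+0) = (0,2)
Fill (0+1,2+0) = (1,2)
Fill (0+1,2+1) = (1,3)
Fill (0+2,2+1) = (2,3)

Answer: ..#...
..##..
...#..
....#.
#...#.
..#.##
...##.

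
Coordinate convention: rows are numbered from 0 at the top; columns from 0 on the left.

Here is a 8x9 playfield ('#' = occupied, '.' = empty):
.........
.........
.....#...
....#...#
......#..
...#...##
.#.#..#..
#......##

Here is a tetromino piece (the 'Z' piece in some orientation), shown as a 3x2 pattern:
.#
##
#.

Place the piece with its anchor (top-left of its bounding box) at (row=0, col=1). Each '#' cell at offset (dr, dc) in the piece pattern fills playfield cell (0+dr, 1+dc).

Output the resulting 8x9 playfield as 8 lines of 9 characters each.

Answer: ..#......
.##......
.#...#...
....#...#
......#..
...#...##
.#.#..#..
#......##

Derivation:
Fill (0+0,1+1) = (0,2)
Fill (0+1,1+0) = (1,1)
Fill (0+1,1+1) = (1,2)
Fill (0+2,1+0) = (2,1)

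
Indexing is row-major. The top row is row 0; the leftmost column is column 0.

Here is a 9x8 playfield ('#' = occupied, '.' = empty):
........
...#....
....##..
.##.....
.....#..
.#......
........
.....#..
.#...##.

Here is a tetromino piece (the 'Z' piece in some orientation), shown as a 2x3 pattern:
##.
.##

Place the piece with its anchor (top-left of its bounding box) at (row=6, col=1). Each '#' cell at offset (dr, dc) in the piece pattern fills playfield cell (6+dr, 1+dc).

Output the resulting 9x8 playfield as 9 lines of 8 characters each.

Answer: ........
...#....
....##..
.##.....
.....#..
.#......
.##.....
..##.#..
.#...##.

Derivation:
Fill (6+0,1+0) = (6,1)
Fill (6+0,1+1) = (6,2)
Fill (6+1,1+1) = (7,2)
Fill (6+1,1+2) = (7,3)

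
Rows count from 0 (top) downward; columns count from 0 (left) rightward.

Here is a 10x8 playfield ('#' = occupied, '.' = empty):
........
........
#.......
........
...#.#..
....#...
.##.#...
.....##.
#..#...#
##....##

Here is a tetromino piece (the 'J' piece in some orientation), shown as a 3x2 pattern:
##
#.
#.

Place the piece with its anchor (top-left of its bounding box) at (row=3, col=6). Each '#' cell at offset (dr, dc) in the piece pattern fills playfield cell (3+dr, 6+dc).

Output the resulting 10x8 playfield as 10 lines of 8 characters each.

Answer: ........
........
#.......
......##
...#.##.
....#.#.
.##.#...
.....##.
#..#...#
##....##

Derivation:
Fill (3+0,6+0) = (3,6)
Fill (3+0,6+1) = (3,7)
Fill (3+1,6+0) = (4,6)
Fill (3+2,6+0) = (5,6)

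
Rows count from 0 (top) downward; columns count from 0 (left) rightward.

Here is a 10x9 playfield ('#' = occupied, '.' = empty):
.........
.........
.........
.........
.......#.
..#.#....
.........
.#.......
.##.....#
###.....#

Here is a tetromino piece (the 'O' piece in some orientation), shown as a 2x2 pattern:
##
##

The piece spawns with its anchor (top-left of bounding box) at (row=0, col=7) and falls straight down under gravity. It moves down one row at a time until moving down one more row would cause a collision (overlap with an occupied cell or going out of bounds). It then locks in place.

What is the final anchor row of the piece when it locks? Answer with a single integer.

Answer: 2

Derivation:
Spawn at (row=0, col=7). Try each row:
  row 0: fits
  row 1: fits
  row 2: fits
  row 3: blocked -> lock at row 2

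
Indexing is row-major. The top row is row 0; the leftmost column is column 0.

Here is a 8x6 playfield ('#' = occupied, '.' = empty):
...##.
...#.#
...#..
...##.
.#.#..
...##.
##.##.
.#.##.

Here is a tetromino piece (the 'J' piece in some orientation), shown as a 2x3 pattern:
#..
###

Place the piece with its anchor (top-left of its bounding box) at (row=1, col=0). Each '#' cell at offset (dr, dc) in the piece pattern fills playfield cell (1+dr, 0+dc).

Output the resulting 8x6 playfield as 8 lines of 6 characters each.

Fill (1+0,0+0) = (1,0)
Fill (1+1,0+0) = (2,0)
Fill (1+1,0+1) = (2,1)
Fill (1+1,0+2) = (2,2)

Answer: ...##.
#..#.#
####..
...##.
.#.#..
...##.
##.##.
.#.##.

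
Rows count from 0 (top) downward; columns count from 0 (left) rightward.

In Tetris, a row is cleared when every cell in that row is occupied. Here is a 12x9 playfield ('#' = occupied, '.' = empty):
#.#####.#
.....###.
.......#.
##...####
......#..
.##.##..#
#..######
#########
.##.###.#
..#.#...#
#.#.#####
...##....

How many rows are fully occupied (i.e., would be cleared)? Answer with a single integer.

Check each row:
  row 0: 2 empty cells -> not full
  row 1: 6 empty cells -> not full
  row 2: 8 empty cells -> not full
  row 3: 3 empty cells -> not full
  row 4: 8 empty cells -> not full
  row 5: 4 empty cells -> not full
  row 6: 2 empty cells -> not full
  row 7: 0 empty cells -> FULL (clear)
  row 8: 3 empty cells -> not full
  row 9: 6 empty cells -> not full
  row 10: 2 empty cells -> not full
  row 11: 7 empty cells -> not full
Total rows cleared: 1

Answer: 1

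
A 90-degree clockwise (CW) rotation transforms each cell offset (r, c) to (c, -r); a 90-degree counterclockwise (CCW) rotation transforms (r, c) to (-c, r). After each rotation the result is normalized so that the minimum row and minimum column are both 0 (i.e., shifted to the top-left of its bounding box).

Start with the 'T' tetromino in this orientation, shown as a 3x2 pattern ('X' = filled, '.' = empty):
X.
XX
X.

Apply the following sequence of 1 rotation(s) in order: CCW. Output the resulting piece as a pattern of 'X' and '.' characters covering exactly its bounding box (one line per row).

Start:
X.
XX
X.
After rotation 1 (CCW):
.X.
XXX

Answer: .X.
XXX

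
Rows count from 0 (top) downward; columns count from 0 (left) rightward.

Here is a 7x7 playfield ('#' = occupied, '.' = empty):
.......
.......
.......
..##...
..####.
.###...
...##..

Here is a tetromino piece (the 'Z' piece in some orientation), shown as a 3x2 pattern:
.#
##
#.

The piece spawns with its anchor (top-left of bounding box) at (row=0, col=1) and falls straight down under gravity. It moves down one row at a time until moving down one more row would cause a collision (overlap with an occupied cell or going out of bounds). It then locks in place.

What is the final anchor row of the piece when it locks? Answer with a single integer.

Spawn at (row=0, col=1). Try each row:
  row 0: fits
  row 1: fits
  row 2: blocked -> lock at row 1

Answer: 1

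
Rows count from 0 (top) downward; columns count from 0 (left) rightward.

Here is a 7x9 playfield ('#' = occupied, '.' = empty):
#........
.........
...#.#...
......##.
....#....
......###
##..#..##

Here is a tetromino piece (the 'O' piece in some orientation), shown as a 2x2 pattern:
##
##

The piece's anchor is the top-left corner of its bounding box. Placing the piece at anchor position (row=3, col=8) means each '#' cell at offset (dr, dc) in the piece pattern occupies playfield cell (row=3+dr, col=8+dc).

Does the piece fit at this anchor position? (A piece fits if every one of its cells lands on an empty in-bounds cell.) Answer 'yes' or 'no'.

Check each piece cell at anchor (3, 8):
  offset (0,0) -> (3,8): empty -> OK
  offset (0,1) -> (3,9): out of bounds -> FAIL
  offset (1,0) -> (4,8): empty -> OK
  offset (1,1) -> (4,9): out of bounds -> FAIL
All cells valid: no

Answer: no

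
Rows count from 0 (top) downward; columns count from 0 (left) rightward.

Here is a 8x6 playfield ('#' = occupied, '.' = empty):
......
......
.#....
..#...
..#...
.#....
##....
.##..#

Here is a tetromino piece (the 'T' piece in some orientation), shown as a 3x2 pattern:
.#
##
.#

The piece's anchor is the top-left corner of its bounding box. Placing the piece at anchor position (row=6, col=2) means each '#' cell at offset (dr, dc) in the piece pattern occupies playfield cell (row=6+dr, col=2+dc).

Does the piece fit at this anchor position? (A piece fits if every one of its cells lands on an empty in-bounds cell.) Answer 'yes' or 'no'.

Answer: no

Derivation:
Check each piece cell at anchor (6, 2):
  offset (0,1) -> (6,3): empty -> OK
  offset (1,0) -> (7,2): occupied ('#') -> FAIL
  offset (1,1) -> (7,3): empty -> OK
  offset (2,1) -> (8,3): out of bounds -> FAIL
All cells valid: no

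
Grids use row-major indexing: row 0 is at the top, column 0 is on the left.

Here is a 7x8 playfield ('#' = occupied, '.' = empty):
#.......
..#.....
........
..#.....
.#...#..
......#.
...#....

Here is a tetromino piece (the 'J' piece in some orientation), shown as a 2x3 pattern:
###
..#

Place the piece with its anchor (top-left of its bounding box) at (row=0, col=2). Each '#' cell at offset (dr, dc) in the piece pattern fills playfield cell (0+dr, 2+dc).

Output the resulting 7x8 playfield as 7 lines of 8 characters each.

Answer: #.###...
..#.#...
........
..#.....
.#...#..
......#.
...#....

Derivation:
Fill (0+0,2+0) = (0,2)
Fill (0+0,2+1) = (0,3)
Fill (0+0,2+2) = (0,4)
Fill (0+1,2+2) = (1,4)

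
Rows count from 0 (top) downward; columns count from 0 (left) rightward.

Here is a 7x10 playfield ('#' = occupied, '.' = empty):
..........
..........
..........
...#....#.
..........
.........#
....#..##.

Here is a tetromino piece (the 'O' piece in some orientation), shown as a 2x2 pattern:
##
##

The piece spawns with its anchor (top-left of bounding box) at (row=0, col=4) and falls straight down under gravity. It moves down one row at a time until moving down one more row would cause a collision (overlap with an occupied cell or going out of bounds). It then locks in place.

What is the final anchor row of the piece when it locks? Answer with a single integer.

Answer: 4

Derivation:
Spawn at (row=0, col=4). Try each row:
  row 0: fits
  row 1: fits
  row 2: fits
  row 3: fits
  row 4: fits
  row 5: blocked -> lock at row 4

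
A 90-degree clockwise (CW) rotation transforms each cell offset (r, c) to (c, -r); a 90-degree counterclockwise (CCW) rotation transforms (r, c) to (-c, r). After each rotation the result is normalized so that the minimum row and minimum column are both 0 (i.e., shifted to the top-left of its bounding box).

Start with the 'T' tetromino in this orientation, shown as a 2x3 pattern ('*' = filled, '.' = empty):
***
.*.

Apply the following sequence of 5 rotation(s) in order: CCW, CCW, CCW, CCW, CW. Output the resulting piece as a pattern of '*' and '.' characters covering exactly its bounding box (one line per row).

Answer: .*
**
.*

Derivation:
Start:
***
.*.
After rotation 1 (CCW):
*.
**
*.
After rotation 2 (CCW):
.*.
***
After rotation 3 (CCW):
.*
**
.*
After rotation 4 (CCW):
***
.*.
After rotation 5 (CW):
.*
**
.*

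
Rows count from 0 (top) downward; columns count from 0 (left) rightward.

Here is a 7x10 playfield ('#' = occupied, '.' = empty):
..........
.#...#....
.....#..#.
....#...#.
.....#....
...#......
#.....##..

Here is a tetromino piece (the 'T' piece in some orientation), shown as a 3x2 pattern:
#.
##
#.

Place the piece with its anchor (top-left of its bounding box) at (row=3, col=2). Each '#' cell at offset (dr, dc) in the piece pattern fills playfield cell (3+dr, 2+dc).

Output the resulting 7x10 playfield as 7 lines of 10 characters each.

Answer: ..........
.#...#....
.....#..#.
..#.#...#.
..##.#....
..##......
#.....##..

Derivation:
Fill (3+0,2+0) = (3,2)
Fill (3+1,2+0) = (4,2)
Fill (3+1,2+1) = (4,3)
Fill (3+2,2+0) = (5,2)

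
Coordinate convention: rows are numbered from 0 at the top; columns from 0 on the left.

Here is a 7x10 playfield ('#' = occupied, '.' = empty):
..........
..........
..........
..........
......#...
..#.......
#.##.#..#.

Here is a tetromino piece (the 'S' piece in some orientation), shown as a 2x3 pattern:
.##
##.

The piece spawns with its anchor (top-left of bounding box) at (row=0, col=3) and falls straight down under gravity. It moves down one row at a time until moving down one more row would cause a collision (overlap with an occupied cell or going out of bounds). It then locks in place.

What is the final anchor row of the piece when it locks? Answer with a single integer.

Spawn at (row=0, col=3). Try each row:
  row 0: fits
  row 1: fits
  row 2: fits
  row 3: fits
  row 4: fits
  row 5: blocked -> lock at row 4

Answer: 4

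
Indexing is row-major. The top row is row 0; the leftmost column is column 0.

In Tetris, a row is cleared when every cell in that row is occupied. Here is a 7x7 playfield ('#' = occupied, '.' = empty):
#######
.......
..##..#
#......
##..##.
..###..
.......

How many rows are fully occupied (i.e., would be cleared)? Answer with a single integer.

Check each row:
  row 0: 0 empty cells -> FULL (clear)
  row 1: 7 empty cells -> not full
  row 2: 4 empty cells -> not full
  row 3: 6 empty cells -> not full
  row 4: 3 empty cells -> not full
  row 5: 4 empty cells -> not full
  row 6: 7 empty cells -> not full
Total rows cleared: 1

Answer: 1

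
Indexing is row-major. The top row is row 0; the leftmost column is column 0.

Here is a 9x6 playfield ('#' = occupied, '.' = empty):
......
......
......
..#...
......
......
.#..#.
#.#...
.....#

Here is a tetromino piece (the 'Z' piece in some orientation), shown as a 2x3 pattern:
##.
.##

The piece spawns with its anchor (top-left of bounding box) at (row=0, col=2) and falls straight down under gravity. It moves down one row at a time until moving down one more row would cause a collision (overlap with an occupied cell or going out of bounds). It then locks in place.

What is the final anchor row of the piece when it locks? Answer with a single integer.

Spawn at (row=0, col=2). Try each row:
  row 0: fits
  row 1: fits
  row 2: fits
  row 3: blocked -> lock at row 2

Answer: 2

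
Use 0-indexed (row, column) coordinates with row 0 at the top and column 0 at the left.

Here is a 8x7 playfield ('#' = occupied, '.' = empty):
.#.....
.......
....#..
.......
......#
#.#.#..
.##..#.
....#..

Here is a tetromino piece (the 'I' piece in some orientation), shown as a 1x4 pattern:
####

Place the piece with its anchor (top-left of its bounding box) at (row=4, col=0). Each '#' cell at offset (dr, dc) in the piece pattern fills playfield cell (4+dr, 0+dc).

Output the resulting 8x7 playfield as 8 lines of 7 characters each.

Answer: .#.....
.......
....#..
.......
####..#
#.#.#..
.##..#.
....#..

Derivation:
Fill (4+0,0+0) = (4,0)
Fill (4+0,0+1) = (4,1)
Fill (4+0,0+2) = (4,2)
Fill (4+0,0+3) = (4,3)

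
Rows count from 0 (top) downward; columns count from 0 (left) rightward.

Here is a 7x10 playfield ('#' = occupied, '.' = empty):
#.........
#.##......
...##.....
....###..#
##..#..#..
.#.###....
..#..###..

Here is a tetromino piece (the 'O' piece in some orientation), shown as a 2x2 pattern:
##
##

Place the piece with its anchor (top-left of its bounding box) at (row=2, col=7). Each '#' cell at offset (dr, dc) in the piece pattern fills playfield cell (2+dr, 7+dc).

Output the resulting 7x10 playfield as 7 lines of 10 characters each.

Fill (2+0,7+0) = (2,7)
Fill (2+0,7+1) = (2,8)
Fill (2+1,7+0) = (3,7)
Fill (2+1,7+1) = (3,8)

Answer: #.........
#.##......
...##..##.
....######
##..#..#..
.#.###....
..#..###..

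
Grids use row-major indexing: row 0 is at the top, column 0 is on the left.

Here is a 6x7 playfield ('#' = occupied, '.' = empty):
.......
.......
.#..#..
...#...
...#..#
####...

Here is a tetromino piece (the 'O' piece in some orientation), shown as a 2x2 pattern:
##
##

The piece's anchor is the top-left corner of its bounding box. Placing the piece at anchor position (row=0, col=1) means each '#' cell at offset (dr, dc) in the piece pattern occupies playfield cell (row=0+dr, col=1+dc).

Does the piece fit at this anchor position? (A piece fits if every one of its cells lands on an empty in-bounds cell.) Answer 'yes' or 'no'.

Check each piece cell at anchor (0, 1):
  offset (0,0) -> (0,1): empty -> OK
  offset (0,1) -> (0,2): empty -> OK
  offset (1,0) -> (1,1): empty -> OK
  offset (1,1) -> (1,2): empty -> OK
All cells valid: yes

Answer: yes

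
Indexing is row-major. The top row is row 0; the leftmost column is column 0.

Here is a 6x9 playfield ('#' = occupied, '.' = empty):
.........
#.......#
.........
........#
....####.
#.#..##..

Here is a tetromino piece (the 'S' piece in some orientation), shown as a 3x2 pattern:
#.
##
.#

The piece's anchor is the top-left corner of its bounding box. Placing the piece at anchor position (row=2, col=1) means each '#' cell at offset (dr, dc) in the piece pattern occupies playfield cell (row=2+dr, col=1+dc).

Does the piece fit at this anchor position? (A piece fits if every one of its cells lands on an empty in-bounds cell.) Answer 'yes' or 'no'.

Check each piece cell at anchor (2, 1):
  offset (0,0) -> (2,1): empty -> OK
  offset (1,0) -> (3,1): empty -> OK
  offset (1,1) -> (3,2): empty -> OK
  offset (2,1) -> (4,2): empty -> OK
All cells valid: yes

Answer: yes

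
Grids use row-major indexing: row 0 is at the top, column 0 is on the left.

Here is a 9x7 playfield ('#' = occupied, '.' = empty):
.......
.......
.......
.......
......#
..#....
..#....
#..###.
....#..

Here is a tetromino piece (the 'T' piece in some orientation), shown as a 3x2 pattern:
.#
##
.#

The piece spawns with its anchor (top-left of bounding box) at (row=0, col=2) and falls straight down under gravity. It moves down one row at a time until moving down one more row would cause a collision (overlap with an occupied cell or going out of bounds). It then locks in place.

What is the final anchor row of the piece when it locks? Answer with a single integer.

Answer: 3

Derivation:
Spawn at (row=0, col=2). Try each row:
  row 0: fits
  row 1: fits
  row 2: fits
  row 3: fits
  row 4: blocked -> lock at row 3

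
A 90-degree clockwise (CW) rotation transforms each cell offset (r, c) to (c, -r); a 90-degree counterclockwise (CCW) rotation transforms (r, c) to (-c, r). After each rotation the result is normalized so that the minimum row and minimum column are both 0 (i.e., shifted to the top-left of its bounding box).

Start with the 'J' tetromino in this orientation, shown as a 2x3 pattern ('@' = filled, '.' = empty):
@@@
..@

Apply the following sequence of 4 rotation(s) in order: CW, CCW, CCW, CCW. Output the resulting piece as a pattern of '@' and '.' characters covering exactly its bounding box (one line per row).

Answer: @..
@@@

Derivation:
Start:
@@@
..@
After rotation 1 (CW):
.@
.@
@@
After rotation 2 (CCW):
@@@
..@
After rotation 3 (CCW):
@@
@.
@.
After rotation 4 (CCW):
@..
@@@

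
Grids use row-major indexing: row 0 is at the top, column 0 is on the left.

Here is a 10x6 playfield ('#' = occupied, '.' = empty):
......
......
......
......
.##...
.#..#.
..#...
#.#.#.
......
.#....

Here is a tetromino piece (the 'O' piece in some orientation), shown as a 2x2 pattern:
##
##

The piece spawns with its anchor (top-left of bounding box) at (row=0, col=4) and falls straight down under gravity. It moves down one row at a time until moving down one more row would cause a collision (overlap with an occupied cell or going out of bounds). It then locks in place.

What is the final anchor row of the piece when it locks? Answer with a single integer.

Answer: 3

Derivation:
Spawn at (row=0, col=4). Try each row:
  row 0: fits
  row 1: fits
  row 2: fits
  row 3: fits
  row 4: blocked -> lock at row 3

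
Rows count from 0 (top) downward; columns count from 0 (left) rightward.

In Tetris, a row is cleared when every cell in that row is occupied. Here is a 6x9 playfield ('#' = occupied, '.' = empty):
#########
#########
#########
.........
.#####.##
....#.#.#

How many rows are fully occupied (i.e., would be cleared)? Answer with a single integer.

Check each row:
  row 0: 0 empty cells -> FULL (clear)
  row 1: 0 empty cells -> FULL (clear)
  row 2: 0 empty cells -> FULL (clear)
  row 3: 9 empty cells -> not full
  row 4: 2 empty cells -> not full
  row 5: 6 empty cells -> not full
Total rows cleared: 3

Answer: 3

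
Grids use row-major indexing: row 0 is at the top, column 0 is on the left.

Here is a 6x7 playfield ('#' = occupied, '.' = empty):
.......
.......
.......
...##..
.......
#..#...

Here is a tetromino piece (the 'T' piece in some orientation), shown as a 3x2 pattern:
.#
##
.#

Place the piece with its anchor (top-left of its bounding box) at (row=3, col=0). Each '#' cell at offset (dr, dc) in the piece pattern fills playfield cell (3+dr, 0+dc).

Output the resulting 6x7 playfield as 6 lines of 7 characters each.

Fill (3+0,0+1) = (3,1)
Fill (3+1,0+0) = (4,0)
Fill (3+1,0+1) = (4,1)
Fill (3+2,0+1) = (5,1)

Answer: .......
.......
.......
.#.##..
##.....
##.#...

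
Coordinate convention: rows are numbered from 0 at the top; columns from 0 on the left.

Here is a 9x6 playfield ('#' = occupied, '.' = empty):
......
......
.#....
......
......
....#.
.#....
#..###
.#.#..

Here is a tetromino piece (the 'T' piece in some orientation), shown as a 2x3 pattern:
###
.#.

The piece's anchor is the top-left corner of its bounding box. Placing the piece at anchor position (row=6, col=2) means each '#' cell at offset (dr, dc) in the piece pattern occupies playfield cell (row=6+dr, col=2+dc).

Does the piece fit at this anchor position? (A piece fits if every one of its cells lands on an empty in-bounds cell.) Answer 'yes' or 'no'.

Answer: no

Derivation:
Check each piece cell at anchor (6, 2):
  offset (0,0) -> (6,2): empty -> OK
  offset (0,1) -> (6,3): empty -> OK
  offset (0,2) -> (6,4): empty -> OK
  offset (1,1) -> (7,3): occupied ('#') -> FAIL
All cells valid: no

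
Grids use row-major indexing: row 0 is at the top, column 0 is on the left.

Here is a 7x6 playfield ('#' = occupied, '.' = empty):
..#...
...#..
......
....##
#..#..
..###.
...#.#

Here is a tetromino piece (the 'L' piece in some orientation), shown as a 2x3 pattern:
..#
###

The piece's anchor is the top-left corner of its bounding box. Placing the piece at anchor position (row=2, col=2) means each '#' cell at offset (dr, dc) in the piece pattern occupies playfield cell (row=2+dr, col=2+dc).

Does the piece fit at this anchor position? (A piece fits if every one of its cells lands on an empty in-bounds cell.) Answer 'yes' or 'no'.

Answer: no

Derivation:
Check each piece cell at anchor (2, 2):
  offset (0,2) -> (2,4): empty -> OK
  offset (1,0) -> (3,2): empty -> OK
  offset (1,1) -> (3,3): empty -> OK
  offset (1,2) -> (3,4): occupied ('#') -> FAIL
All cells valid: no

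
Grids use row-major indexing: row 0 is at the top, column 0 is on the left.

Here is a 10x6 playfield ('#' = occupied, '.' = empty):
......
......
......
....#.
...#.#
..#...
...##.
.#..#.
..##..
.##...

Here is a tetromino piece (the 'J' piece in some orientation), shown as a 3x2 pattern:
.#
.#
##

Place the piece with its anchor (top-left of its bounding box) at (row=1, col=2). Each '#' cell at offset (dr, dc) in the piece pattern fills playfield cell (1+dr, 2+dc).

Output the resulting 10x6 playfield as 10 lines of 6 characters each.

Answer: ......
...#..
...#..
..###.
...#.#
..#...
...##.
.#..#.
..##..
.##...

Derivation:
Fill (1+0,2+1) = (1,3)
Fill (1+1,2+1) = (2,3)
Fill (1+2,2+0) = (3,2)
Fill (1+2,2+1) = (3,3)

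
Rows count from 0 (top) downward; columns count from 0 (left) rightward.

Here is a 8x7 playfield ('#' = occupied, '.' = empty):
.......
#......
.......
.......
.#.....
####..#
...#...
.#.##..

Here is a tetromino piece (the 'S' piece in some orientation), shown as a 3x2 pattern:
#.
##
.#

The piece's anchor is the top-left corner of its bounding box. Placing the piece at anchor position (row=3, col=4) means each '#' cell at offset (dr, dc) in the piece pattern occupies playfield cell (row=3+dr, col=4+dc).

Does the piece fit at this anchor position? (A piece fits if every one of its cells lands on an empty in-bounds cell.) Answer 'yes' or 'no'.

Answer: yes

Derivation:
Check each piece cell at anchor (3, 4):
  offset (0,0) -> (3,4): empty -> OK
  offset (1,0) -> (4,4): empty -> OK
  offset (1,1) -> (4,5): empty -> OK
  offset (2,1) -> (5,5): empty -> OK
All cells valid: yes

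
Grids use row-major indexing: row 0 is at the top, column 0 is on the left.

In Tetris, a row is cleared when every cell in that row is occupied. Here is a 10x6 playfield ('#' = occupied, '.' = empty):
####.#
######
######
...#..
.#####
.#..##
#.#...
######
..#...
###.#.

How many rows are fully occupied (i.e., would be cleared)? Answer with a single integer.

Check each row:
  row 0: 1 empty cell -> not full
  row 1: 0 empty cells -> FULL (clear)
  row 2: 0 empty cells -> FULL (clear)
  row 3: 5 empty cells -> not full
  row 4: 1 empty cell -> not full
  row 5: 3 empty cells -> not full
  row 6: 4 empty cells -> not full
  row 7: 0 empty cells -> FULL (clear)
  row 8: 5 empty cells -> not full
  row 9: 2 empty cells -> not full
Total rows cleared: 3

Answer: 3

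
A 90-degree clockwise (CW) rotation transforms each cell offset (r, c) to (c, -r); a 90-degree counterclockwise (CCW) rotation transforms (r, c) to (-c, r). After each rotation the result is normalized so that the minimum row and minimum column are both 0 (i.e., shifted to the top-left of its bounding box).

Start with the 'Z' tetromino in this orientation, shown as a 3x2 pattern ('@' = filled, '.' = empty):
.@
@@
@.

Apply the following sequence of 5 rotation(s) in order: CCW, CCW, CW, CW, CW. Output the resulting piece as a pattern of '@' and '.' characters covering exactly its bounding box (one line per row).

Start:
.@
@@
@.
After rotation 1 (CCW):
@@.
.@@
After rotation 2 (CCW):
.@
@@
@.
After rotation 3 (CW):
@@.
.@@
After rotation 4 (CW):
.@
@@
@.
After rotation 5 (CW):
@@.
.@@

Answer: @@.
.@@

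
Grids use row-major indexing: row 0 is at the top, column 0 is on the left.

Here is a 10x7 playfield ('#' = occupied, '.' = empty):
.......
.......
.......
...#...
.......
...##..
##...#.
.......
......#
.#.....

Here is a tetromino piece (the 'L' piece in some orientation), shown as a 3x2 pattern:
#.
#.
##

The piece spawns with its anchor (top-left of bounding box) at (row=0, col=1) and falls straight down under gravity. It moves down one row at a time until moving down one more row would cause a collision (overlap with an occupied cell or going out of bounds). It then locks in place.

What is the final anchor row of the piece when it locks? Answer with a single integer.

Answer: 3

Derivation:
Spawn at (row=0, col=1). Try each row:
  row 0: fits
  row 1: fits
  row 2: fits
  row 3: fits
  row 4: blocked -> lock at row 3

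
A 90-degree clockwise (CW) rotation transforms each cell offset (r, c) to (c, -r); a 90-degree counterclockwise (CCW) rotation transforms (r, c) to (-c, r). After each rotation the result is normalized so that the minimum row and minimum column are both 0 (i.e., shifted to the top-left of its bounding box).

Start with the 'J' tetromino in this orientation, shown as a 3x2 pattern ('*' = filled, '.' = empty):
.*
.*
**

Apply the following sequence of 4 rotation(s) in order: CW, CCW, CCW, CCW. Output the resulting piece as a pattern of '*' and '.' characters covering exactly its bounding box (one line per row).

Answer: **
*.
*.

Derivation:
Start:
.*
.*
**
After rotation 1 (CW):
*..
***
After rotation 2 (CCW):
.*
.*
**
After rotation 3 (CCW):
***
..*
After rotation 4 (CCW):
**
*.
*.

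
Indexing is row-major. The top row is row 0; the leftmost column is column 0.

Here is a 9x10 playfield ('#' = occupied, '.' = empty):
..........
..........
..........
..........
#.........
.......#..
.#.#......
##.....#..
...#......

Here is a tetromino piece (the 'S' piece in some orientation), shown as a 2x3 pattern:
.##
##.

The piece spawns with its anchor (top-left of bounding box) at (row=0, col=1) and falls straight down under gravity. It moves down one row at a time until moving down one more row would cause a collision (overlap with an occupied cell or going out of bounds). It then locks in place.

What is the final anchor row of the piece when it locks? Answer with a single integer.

Answer: 4

Derivation:
Spawn at (row=0, col=1). Try each row:
  row 0: fits
  row 1: fits
  row 2: fits
  row 3: fits
  row 4: fits
  row 5: blocked -> lock at row 4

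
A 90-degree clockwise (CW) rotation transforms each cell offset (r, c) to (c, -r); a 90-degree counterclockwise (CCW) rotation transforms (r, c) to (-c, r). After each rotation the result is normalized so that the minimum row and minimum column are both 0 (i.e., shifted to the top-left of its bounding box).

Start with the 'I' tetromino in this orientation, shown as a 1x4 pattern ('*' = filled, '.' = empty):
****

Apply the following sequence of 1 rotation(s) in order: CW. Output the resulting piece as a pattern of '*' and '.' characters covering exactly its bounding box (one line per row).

Start:
****
After rotation 1 (CW):
*
*
*
*

Answer: *
*
*
*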